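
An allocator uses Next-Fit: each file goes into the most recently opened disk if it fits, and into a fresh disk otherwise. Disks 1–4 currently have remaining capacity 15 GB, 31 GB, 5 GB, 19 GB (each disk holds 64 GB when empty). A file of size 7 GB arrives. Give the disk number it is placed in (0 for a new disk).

4

Next-Fit only looks at disk 4, which has 19 GB free.
7 GB fits there.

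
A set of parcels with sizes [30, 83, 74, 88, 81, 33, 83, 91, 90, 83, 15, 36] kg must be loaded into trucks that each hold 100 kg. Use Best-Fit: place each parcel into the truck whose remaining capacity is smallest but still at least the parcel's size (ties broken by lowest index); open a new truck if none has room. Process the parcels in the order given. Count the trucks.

Put 30 kg in truck 1; 70 kg remain.
Put 83 kg in truck 2; 17 kg remain.
Put 74 kg in truck 3; 26 kg remain.
Put 88 kg in truck 4; 12 kg remain.
Put 81 kg in truck 5; 19 kg remain.
Put 33 kg in truck 1; 37 kg remain.
Put 83 kg in truck 6; 17 kg remain.
Put 91 kg in truck 7; 9 kg remain.
Put 90 kg in truck 8; 10 kg remain.
Put 83 kg in truck 9; 17 kg remain.
Put 15 kg in truck 2; 2 kg remain.
Put 36 kg in truck 1; 1 kg remain.

9 trucks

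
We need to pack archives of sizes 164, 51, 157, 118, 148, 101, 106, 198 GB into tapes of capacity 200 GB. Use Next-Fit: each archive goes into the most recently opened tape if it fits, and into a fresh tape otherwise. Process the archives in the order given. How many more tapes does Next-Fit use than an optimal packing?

1

Next-Fit: [164] [51] [157] [118] [148] [101] [106] [198] → 8 tapes.
7 archives exceed 100 GB (half the capacity), and no two of those can share a tape, so at least 7 tapes are needed.
An optimal packing achieves that bound: [198] [164] [157] [148,51] [118] [106] [101] → 7 tapes.
Excess: 8 − 7 = 1.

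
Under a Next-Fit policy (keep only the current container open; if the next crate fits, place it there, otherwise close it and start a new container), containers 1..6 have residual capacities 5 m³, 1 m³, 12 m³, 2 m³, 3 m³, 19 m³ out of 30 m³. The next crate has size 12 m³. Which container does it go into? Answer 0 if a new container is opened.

6

Next-Fit only looks at container 6, which has 19 m³ free.
12 m³ fits there.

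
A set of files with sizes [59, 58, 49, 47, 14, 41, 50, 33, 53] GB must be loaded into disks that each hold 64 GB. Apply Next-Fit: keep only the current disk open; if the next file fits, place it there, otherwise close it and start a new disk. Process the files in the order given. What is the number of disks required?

59 GB → disk 1 (remaining 5 GB)
58 GB → disk 2 (remaining 6 GB)
49 GB → disk 3 (remaining 15 GB)
47 GB → disk 4 (remaining 17 GB)
14 GB → disk 4 (remaining 3 GB)
41 GB → disk 5 (remaining 23 GB)
50 GB → disk 6 (remaining 14 GB)
33 GB → disk 7 (remaining 31 GB)
53 GB → disk 8 (remaining 11 GB)
Final disks: [59] [58] [49] [47,14] [41] [50] [33] [53].

8 disks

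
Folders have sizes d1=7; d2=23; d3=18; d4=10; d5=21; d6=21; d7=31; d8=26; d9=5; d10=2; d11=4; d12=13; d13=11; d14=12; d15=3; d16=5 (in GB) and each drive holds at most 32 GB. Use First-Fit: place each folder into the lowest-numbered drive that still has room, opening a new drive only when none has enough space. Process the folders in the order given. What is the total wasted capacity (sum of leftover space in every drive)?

drive 1: place d1 (7 GB), 25 GB left
drive 1: place d2 (23 GB), 2 GB left
drive 2: place d3 (18 GB), 14 GB left
drive 2: place d4 (10 GB), 4 GB left
drive 3: place d5 (21 GB), 11 GB left
drive 4: place d6 (21 GB), 11 GB left
drive 5: place d7 (31 GB), 1 GB left
drive 6: place d8 (26 GB), 6 GB left
drive 3: place d9 (5 GB), 6 GB left
drive 1: place d10 (2 GB), 0 GB left
drive 2: place d11 (4 GB), 0 GB left
drive 7: place d12 (13 GB), 19 GB left
drive 4: place d13 (11 GB), 0 GB left
drive 7: place d14 (12 GB), 7 GB left
drive 3: place d15 (3 GB), 3 GB left
drive 6: place d16 (5 GB), 1 GB left
7 drives × 32 GB = 224 GB; used 212 GB; unused 12 GB.

12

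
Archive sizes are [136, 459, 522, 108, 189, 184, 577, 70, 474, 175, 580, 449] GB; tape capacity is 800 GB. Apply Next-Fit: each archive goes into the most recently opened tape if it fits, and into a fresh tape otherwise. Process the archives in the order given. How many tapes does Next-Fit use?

tape 1: place 136 GB, 664 GB left
tape 1: place 459 GB, 205 GB left
tape 2: place 522 GB, 278 GB left
tape 2: place 108 GB, 170 GB left
tape 3: place 189 GB, 611 GB left
tape 3: place 184 GB, 427 GB left
tape 4: place 577 GB, 223 GB left
tape 4: place 70 GB, 153 GB left
tape 5: place 474 GB, 326 GB left
tape 5: place 175 GB, 151 GB left
tape 6: place 580 GB, 220 GB left
tape 7: place 449 GB, 351 GB left

7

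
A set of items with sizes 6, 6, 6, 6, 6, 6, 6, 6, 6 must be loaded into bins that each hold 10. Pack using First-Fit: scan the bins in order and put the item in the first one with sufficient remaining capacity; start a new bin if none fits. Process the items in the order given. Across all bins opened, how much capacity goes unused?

36

bin 1: place 6, 4 left
bin 2: place 6, 4 left
bin 3: place 6, 4 left
bin 4: place 6, 4 left
bin 5: place 6, 4 left
bin 6: place 6, 4 left
bin 7: place 6, 4 left
bin 8: place 6, 4 left
bin 9: place 6, 4 left
9 bins × 10 = 90; used 54; unused 36.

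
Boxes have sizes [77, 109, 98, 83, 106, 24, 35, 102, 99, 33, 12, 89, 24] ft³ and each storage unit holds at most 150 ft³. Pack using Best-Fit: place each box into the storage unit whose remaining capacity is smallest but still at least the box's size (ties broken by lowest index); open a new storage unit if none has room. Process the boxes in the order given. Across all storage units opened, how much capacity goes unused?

309

storage unit 1: place 77 ft³, 73 ft³ left
storage unit 2: place 109 ft³, 41 ft³ left
storage unit 3: place 98 ft³, 52 ft³ left
storage unit 4: place 83 ft³, 67 ft³ left
storage unit 5: place 106 ft³, 44 ft³ left
storage unit 2: place 24 ft³, 17 ft³ left
storage unit 5: place 35 ft³, 9 ft³ left
storage unit 6: place 102 ft³, 48 ft³ left
storage unit 7: place 99 ft³, 51 ft³ left
storage unit 6: place 33 ft³, 15 ft³ left
storage unit 6: place 12 ft³, 3 ft³ left
storage unit 8: place 89 ft³, 61 ft³ left
storage unit 7: place 24 ft³, 27 ft³ left
8 storage units × 150 ft³ = 1200 ft³; used 891 ft³; unused 309 ft³.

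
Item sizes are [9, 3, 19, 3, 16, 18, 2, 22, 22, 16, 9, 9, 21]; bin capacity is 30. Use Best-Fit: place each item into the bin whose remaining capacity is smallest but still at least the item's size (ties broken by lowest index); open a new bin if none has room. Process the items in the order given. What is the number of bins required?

7

9 → bin 1 (remaining 21)
3 → bin 1 (remaining 18)
19 → bin 2 (remaining 11)
3 → bin 2 (remaining 8)
16 → bin 1 (remaining 2)
18 → bin 3 (remaining 12)
2 → bin 1 (remaining 0)
22 → bin 4 (remaining 8)
22 → bin 5 (remaining 8)
16 → bin 6 (remaining 14)
9 → bin 3 (remaining 3)
9 → bin 6 (remaining 5)
21 → bin 7 (remaining 9)
Final bins: [9,3,16,2] [19,3] [18,9] [22] [22] [16,9] [21].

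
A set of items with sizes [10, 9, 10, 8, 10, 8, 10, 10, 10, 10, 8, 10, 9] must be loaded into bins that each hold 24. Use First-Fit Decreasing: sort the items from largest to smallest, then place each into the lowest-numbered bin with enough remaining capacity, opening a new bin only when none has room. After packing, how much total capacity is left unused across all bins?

Sorted descending: 10, 10, 10, 10, 10, 10, 10, 10, 9, 9, 8, 8, 8.
bin 1: place 10, 14 left
bin 1: place 10, 4 left
bin 2: place 10, 14 left
bin 2: place 10, 4 left
bin 3: place 10, 14 left
bin 3: place 10, 4 left
bin 4: place 10, 14 left
bin 4: place 10, 4 left
bin 5: place 9, 15 left
bin 5: place 9, 6 left
bin 6: place 8, 16 left
bin 6: place 8, 8 left
bin 6: place 8, 0 left
6 bins × 24 = 144; used 122; unused 22.

22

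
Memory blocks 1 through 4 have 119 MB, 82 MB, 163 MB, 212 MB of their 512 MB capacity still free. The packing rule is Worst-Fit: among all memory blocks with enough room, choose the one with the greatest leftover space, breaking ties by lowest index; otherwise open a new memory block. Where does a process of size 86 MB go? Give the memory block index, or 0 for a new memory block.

4

Memory blocks with room: memory block 1 (119 MB), memory block 3 (163 MB), memory block 4 (212 MB).
Most room is memory block 4 with 212 MB free.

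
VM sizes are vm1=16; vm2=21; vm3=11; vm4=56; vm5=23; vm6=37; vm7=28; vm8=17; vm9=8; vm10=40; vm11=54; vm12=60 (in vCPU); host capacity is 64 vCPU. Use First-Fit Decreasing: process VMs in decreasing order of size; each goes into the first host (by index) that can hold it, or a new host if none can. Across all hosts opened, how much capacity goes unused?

Sorted descending: 60, 56, 54, 40, 37, 28, 23, 21, 17, 16, 11, 8.
Put 60 vCPU in host 1; 4 vCPU remain.
Put 56 vCPU in host 2; 8 vCPU remain.
Put 54 vCPU in host 3; 10 vCPU remain.
Put 40 vCPU in host 4; 24 vCPU remain.
Put 37 vCPU in host 5; 27 vCPU remain.
Put 28 vCPU in host 6; 36 vCPU remain.
Put 23 vCPU in host 4; 1 vCPU remain.
Put 21 vCPU in host 5; 6 vCPU remain.
Put 17 vCPU in host 6; 19 vCPU remain.
Put 16 vCPU in host 6; 3 vCPU remain.
Put 11 vCPU in host 7; 53 vCPU remain.
Put 8 vCPU in host 2; 0 vCPU remain.
7 hosts × 64 vCPU = 448 vCPU; used 371 vCPU; unused 77 vCPU.

77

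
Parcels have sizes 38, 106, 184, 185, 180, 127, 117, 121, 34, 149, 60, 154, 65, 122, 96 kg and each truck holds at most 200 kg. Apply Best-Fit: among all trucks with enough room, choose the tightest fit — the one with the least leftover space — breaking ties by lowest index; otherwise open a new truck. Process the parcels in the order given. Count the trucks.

11

truck 1: place 38 kg, 162 kg left
truck 1: place 106 kg, 56 kg left
truck 2: place 184 kg, 16 kg left
truck 3: place 185 kg, 15 kg left
truck 4: place 180 kg, 20 kg left
truck 5: place 127 kg, 73 kg left
truck 6: place 117 kg, 83 kg left
truck 7: place 121 kg, 79 kg left
truck 1: place 34 kg, 22 kg left
truck 8: place 149 kg, 51 kg left
truck 5: place 60 kg, 13 kg left
truck 9: place 154 kg, 46 kg left
truck 7: place 65 kg, 14 kg left
truck 10: place 122 kg, 78 kg left
truck 11: place 96 kg, 104 kg left
Final trucks: [38,106,34] [184] [185] [180] [127,60] [117] [121,65] [149] [154] [122] [96].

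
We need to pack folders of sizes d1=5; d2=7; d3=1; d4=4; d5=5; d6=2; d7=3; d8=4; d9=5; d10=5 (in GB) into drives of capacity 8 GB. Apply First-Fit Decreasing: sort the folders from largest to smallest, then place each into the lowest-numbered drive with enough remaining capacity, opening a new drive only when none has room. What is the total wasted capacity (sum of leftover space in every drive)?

7

Sorted descending: 7, 5, 5, 5, 5, 4, 4, 3, 2, 1.
drive 1: place 7 GB, 1 GB left
drive 2: place 5 GB, 3 GB left
drive 3: place 5 GB, 3 GB left
drive 4: place 5 GB, 3 GB left
drive 5: place 5 GB, 3 GB left
drive 6: place 4 GB, 4 GB left
drive 6: place 4 GB, 0 GB left
drive 2: place 3 GB, 0 GB left
drive 3: place 2 GB, 1 GB left
drive 1: place 1 GB, 0 GB left
6 drives × 8 GB = 48 GB; used 41 GB; unused 7 GB.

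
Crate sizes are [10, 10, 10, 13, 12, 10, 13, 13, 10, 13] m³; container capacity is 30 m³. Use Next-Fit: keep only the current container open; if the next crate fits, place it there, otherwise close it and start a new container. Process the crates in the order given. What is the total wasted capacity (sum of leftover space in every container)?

36

Put 10 m³ in container 1; 20 m³ remain.
Put 10 m³ in container 1; 10 m³ remain.
Put 10 m³ in container 1; 0 m³ remain.
Put 13 m³ in container 2; 17 m³ remain.
Put 12 m³ in container 2; 5 m³ remain.
Put 10 m³ in container 3; 20 m³ remain.
Put 13 m³ in container 3; 7 m³ remain.
Put 13 m³ in container 4; 17 m³ remain.
Put 10 m³ in container 4; 7 m³ remain.
Put 13 m³ in container 5; 17 m³ remain.
5 containers × 30 m³ = 150 m³; used 114 m³; unused 36 m³.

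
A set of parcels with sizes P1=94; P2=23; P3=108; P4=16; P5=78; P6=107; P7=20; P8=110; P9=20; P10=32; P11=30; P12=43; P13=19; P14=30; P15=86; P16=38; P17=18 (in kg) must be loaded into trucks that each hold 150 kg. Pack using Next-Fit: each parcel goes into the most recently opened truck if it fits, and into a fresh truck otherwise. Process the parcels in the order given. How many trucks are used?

8 trucks

Put P1 (94 kg) in truck 1; 56 kg remain.
Put P2 (23 kg) in truck 1; 33 kg remain.
Put P3 (108 kg) in truck 2; 42 kg remain.
Put P4 (16 kg) in truck 2; 26 kg remain.
Put P5 (78 kg) in truck 3; 72 kg remain.
Put P6 (107 kg) in truck 4; 43 kg remain.
Put P7 (20 kg) in truck 4; 23 kg remain.
Put P8 (110 kg) in truck 5; 40 kg remain.
Put P9 (20 kg) in truck 5; 20 kg remain.
Put P10 (32 kg) in truck 6; 118 kg remain.
Put P11 (30 kg) in truck 6; 88 kg remain.
Put P12 (43 kg) in truck 6; 45 kg remain.
Put P13 (19 kg) in truck 6; 26 kg remain.
Put P14 (30 kg) in truck 7; 120 kg remain.
Put P15 (86 kg) in truck 7; 34 kg remain.
Put P16 (38 kg) in truck 8; 112 kg remain.
Put P17 (18 kg) in truck 8; 94 kg remain.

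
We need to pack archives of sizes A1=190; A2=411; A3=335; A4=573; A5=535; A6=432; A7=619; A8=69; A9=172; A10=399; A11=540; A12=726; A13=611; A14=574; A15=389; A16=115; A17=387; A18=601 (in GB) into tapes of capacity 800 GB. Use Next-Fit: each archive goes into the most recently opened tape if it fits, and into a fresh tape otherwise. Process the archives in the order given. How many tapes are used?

14 tapes

tape 1: place A1 (190 GB), 610 GB left
tape 1: place A2 (411 GB), 199 GB left
tape 2: place A3 (335 GB), 465 GB left
tape 3: place A4 (573 GB), 227 GB left
tape 4: place A5 (535 GB), 265 GB left
tape 5: place A6 (432 GB), 368 GB left
tape 6: place A7 (619 GB), 181 GB left
tape 6: place A8 (69 GB), 112 GB left
tape 7: place A9 (172 GB), 628 GB left
tape 7: place A10 (399 GB), 229 GB left
tape 8: place A11 (540 GB), 260 GB left
tape 9: place A12 (726 GB), 74 GB left
tape 10: place A13 (611 GB), 189 GB left
tape 11: place A14 (574 GB), 226 GB left
tape 12: place A15 (389 GB), 411 GB left
tape 12: place A16 (115 GB), 296 GB left
tape 13: place A17 (387 GB), 413 GB left
tape 14: place A18 (601 GB), 199 GB left
Final tapes: [190,411] [335] [573] [535] [432] [619,69] [172,399] [540] [726] [611] [574] [389,115] [387] [601].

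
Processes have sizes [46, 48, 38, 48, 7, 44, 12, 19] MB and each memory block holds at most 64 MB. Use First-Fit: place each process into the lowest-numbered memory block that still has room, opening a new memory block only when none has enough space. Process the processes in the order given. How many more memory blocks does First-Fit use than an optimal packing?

First-Fit: [46,7] [48,12] [38,19] [48] [44] → 5 memory blocks.
Total size 262 MB; any packing needs at least ⌈262/64⌉ = 5 memory blocks.
So 5 is already optimal.

0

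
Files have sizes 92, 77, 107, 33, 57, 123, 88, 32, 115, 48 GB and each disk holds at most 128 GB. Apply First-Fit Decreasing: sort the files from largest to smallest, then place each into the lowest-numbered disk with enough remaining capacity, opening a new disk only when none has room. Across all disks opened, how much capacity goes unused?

124

Sorted descending: 123, 115, 107, 92, 88, 77, 57, 48, 33, 32.
disk 1: place 123 GB, 5 GB left
disk 2: place 115 GB, 13 GB left
disk 3: place 107 GB, 21 GB left
disk 4: place 92 GB, 36 GB left
disk 5: place 88 GB, 40 GB left
disk 6: place 77 GB, 51 GB left
disk 7: place 57 GB, 71 GB left
disk 6: place 48 GB, 3 GB left
disk 4: place 33 GB, 3 GB left
disk 5: place 32 GB, 8 GB left
7 disks × 128 GB = 896 GB; used 772 GB; unused 124 GB.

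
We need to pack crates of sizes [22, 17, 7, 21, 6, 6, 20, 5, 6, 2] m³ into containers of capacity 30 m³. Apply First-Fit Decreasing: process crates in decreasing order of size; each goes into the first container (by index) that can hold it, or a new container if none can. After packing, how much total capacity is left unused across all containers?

Sorted descending: 22, 21, 20, 17, 7, 6, 6, 6, 5, 2.
22 m³ → container 1 (remaining 8 m³)
21 m³ → container 2 (remaining 9 m³)
20 m³ → container 3 (remaining 10 m³)
17 m³ → container 4 (remaining 13 m³)
7 m³ → container 1 (remaining 1 m³)
6 m³ → container 2 (remaining 3 m³)
6 m³ → container 3 (remaining 4 m³)
6 m³ → container 4 (remaining 7 m³)
5 m³ → container 4 (remaining 2 m³)
2 m³ → container 2 (remaining 1 m³)
4 containers × 30 m³ = 120 m³; used 112 m³; unused 8 m³.

8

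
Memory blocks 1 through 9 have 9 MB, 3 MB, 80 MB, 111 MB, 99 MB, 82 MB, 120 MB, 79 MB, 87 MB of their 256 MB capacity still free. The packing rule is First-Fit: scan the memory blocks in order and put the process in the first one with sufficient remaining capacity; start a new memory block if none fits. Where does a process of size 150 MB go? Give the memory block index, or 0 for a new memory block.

0

No memory block has ≥ 150 MB free, so a new memory block is opened.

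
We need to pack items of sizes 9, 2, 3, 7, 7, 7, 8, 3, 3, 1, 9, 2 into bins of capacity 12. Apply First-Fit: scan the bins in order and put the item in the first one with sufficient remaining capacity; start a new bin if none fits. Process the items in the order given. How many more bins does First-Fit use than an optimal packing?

0

First-Fit: [9,2,1] [3,7,2] [7,3] [7,3] [8] [9] → 6 bins.
Total size 61; any packing needs at least ⌈61/12⌉ = 6 bins.
So 6 is already optimal.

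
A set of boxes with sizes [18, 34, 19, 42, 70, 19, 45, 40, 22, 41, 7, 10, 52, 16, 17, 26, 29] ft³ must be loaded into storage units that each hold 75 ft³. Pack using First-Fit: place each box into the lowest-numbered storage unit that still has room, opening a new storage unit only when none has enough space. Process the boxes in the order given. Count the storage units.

8

storage unit 1: place 18 ft³, 57 ft³ left
storage unit 1: place 34 ft³, 23 ft³ left
storage unit 1: place 19 ft³, 4 ft³ left
storage unit 2: place 42 ft³, 33 ft³ left
storage unit 3: place 70 ft³, 5 ft³ left
storage unit 2: place 19 ft³, 14 ft³ left
storage unit 4: place 45 ft³, 30 ft³ left
storage unit 5: place 40 ft³, 35 ft³ left
storage unit 4: place 22 ft³, 8 ft³ left
storage unit 6: place 41 ft³, 34 ft³ left
storage unit 2: place 7 ft³, 7 ft³ left
storage unit 5: place 10 ft³, 25 ft³ left
storage unit 7: place 52 ft³, 23 ft³ left
storage unit 5: place 16 ft³, 9 ft³ left
storage unit 6: place 17 ft³, 17 ft³ left
storage unit 8: place 26 ft³, 49 ft³ left
storage unit 8: place 29 ft³, 20 ft³ left
Final storage units: [18,34,19] [42,19,7] [70] [45,22] [40,10,16] [41,17] [52] [26,29].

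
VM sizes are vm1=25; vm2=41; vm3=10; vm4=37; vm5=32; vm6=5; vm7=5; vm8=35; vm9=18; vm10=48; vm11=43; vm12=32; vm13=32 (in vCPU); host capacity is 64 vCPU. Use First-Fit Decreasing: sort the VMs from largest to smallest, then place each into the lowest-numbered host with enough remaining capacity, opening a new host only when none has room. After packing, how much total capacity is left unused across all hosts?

Sorted descending: 48, 43, 41, 37, 35, 32, 32, 32, 25, 18, 10, 5, 5.
48 vCPU → host 1 (remaining 16 vCPU)
43 vCPU → host 2 (remaining 21 vCPU)
41 vCPU → host 3 (remaining 23 vCPU)
37 vCPU → host 4 (remaining 27 vCPU)
35 vCPU → host 5 (remaining 29 vCPU)
32 vCPU → host 6 (remaining 32 vCPU)
32 vCPU → host 6 (remaining 0 vCPU)
32 vCPU → host 7 (remaining 32 vCPU)
25 vCPU → host 4 (remaining 2 vCPU)
18 vCPU → host 2 (remaining 3 vCPU)
10 vCPU → host 1 (remaining 6 vCPU)
5 vCPU → host 1 (remaining 1 vCPU)
5 vCPU → host 3 (remaining 18 vCPU)
7 hosts × 64 vCPU = 448 vCPU; used 363 vCPU; unused 85 vCPU.

85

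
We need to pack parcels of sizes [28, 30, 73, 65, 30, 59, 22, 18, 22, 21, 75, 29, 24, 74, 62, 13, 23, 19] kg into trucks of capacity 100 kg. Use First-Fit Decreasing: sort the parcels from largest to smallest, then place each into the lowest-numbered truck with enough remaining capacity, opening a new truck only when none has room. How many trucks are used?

Sorted descending: 75, 74, 73, 65, 62, 59, 30, 30, 29, 28, 24, 23, 22, 22, 21, 19, 18, 13.
75 kg → truck 1 (remaining 25 kg)
74 kg → truck 2 (remaining 26 kg)
73 kg → truck 3 (remaining 27 kg)
65 kg → truck 4 (remaining 35 kg)
62 kg → truck 5 (remaining 38 kg)
59 kg → truck 6 (remaining 41 kg)
30 kg → truck 4 (remaining 5 kg)
30 kg → truck 5 (remaining 8 kg)
29 kg → truck 6 (remaining 12 kg)
28 kg → truck 7 (remaining 72 kg)
24 kg → truck 1 (remaining 1 kg)
23 kg → truck 2 (remaining 3 kg)
22 kg → truck 3 (remaining 5 kg)
22 kg → truck 7 (remaining 50 kg)
21 kg → truck 7 (remaining 29 kg)
19 kg → truck 7 (remaining 10 kg)
18 kg → truck 8 (remaining 82 kg)
13 kg → truck 8 (remaining 69 kg)
Final trucks: [75,24] [74,23] [73,22] [65,30] [62,30] [59,29] [28,22,21,19] [18,13].

8 trucks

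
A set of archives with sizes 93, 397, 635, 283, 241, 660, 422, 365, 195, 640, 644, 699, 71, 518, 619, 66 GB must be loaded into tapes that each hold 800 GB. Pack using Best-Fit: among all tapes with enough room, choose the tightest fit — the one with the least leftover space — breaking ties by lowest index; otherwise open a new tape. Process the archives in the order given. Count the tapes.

10

93 GB → tape 1 (remaining 707 GB)
397 GB → tape 1 (remaining 310 GB)
635 GB → tape 2 (remaining 165 GB)
283 GB → tape 1 (remaining 27 GB)
241 GB → tape 3 (remaining 559 GB)
660 GB → tape 4 (remaining 140 GB)
422 GB → tape 3 (remaining 137 GB)
365 GB → tape 5 (remaining 435 GB)
195 GB → tape 5 (remaining 240 GB)
640 GB → tape 6 (remaining 160 GB)
644 GB → tape 7 (remaining 156 GB)
699 GB → tape 8 (remaining 101 GB)
71 GB → tape 8 (remaining 30 GB)
518 GB → tape 9 (remaining 282 GB)
619 GB → tape 10 (remaining 181 GB)
66 GB → tape 3 (remaining 71 GB)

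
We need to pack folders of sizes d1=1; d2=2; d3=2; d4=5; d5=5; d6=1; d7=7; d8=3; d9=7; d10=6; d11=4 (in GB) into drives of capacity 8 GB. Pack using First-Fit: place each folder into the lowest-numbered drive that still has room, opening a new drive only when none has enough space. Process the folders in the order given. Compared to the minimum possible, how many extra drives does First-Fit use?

1

First-Fit: [1,2,2,1] [5,3] [5] [7] [7] [6] [4] → 7 drives.
Total size 43 GB; any packing needs at least ⌈43/8⌉ = 6 drives.
An optimal packing achieves that bound: [7,1] [7,1] [6,2] [5,3] [5,2] [4] → 6 drives.
Excess: 7 − 6 = 1.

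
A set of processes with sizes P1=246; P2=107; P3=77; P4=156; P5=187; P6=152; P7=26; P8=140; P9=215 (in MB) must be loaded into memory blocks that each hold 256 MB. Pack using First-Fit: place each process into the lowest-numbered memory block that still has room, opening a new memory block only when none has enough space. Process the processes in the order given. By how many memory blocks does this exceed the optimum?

First-Fit: [246] [107,77,26] [156] [187] [152] [140] [215] → 7 memory blocks.
Total size 1306 MB; any packing needs at least ⌈1306/256⌉ = 6 memory blocks.
An optimal packing achieves that bound: [246] [215,26] [187] [156,77] [152] [140,107] → 6 memory blocks.
Excess: 7 − 6 = 1.

1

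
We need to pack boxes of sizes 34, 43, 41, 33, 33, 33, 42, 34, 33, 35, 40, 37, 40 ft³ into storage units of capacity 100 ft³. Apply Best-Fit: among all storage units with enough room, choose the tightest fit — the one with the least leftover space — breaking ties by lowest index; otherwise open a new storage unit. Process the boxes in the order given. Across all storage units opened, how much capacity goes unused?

storage unit 1: place 34 ft³, 66 ft³ left
storage unit 1: place 43 ft³, 23 ft³ left
storage unit 2: place 41 ft³, 59 ft³ left
storage unit 2: place 33 ft³, 26 ft³ left
storage unit 3: place 33 ft³, 67 ft³ left
storage unit 3: place 33 ft³, 34 ft³ left
storage unit 4: place 42 ft³, 58 ft³ left
storage unit 3: place 34 ft³, 0 ft³ left
storage unit 4: place 33 ft³, 25 ft³ left
storage unit 5: place 35 ft³, 65 ft³ left
storage unit 5: place 40 ft³, 25 ft³ left
storage unit 6: place 37 ft³, 63 ft³ left
storage unit 6: place 40 ft³, 23 ft³ left
6 storage units × 100 ft³ = 600 ft³; used 478 ft³; unused 122 ft³.

122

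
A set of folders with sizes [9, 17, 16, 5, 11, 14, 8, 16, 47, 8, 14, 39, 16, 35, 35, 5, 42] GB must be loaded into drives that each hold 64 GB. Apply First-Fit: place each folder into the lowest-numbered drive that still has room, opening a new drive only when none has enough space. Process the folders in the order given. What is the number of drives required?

9 GB → drive 1 (remaining 55 GB)
17 GB → drive 1 (remaining 38 GB)
16 GB → drive 1 (remaining 22 GB)
5 GB → drive 1 (remaining 17 GB)
11 GB → drive 1 (remaining 6 GB)
14 GB → drive 2 (remaining 50 GB)
8 GB → drive 2 (remaining 42 GB)
16 GB → drive 2 (remaining 26 GB)
47 GB → drive 3 (remaining 17 GB)
8 GB → drive 2 (remaining 18 GB)
14 GB → drive 2 (remaining 4 GB)
39 GB → drive 4 (remaining 25 GB)
16 GB → drive 3 (remaining 1 GB)
35 GB → drive 5 (remaining 29 GB)
35 GB → drive 6 (remaining 29 GB)
5 GB → drive 1 (remaining 1 GB)
42 GB → drive 7 (remaining 22 GB)
Final drives: [9,17,16,5,11,5] [14,8,16,8,14] [47,16] [39] [35] [35] [42].

7 drives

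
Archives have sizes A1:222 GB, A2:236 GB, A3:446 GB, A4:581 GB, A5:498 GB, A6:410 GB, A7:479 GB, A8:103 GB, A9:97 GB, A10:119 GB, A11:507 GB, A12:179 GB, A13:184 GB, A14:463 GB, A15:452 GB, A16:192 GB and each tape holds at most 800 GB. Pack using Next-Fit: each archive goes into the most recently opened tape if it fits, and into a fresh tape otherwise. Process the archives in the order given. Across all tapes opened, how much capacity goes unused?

A1 (222 GB) → tape 1 (remaining 578 GB)
A2 (236 GB) → tape 1 (remaining 342 GB)
A3 (446 GB) → tape 2 (remaining 354 GB)
A4 (581 GB) → tape 3 (remaining 219 GB)
A5 (498 GB) → tape 4 (remaining 302 GB)
A6 (410 GB) → tape 5 (remaining 390 GB)
A7 (479 GB) → tape 6 (remaining 321 GB)
A8 (103 GB) → tape 6 (remaining 218 GB)
A9 (97 GB) → tape 6 (remaining 121 GB)
A10 (119 GB) → tape 6 (remaining 2 GB)
A11 (507 GB) → tape 7 (remaining 293 GB)
A12 (179 GB) → tape 7 (remaining 114 GB)
A13 (184 GB) → tape 8 (remaining 616 GB)
A14 (463 GB) → tape 8 (remaining 153 GB)
A15 (452 GB) → tape 9 (remaining 348 GB)
A16 (192 GB) → tape 9 (remaining 156 GB)
9 tapes × 800 GB = 7200 GB; used 5168 GB; unused 2032 GB.

2032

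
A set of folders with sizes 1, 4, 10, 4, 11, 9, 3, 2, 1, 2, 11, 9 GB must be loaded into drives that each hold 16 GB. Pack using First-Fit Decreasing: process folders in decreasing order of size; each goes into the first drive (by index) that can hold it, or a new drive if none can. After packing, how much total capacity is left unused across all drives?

Sorted descending: 11, 11, 10, 9, 9, 4, 4, 3, 2, 2, 1, 1.
drive 1: place 11 GB, 5 GB left
drive 2: place 11 GB, 5 GB left
drive 3: place 10 GB, 6 GB left
drive 4: place 9 GB, 7 GB left
drive 5: place 9 GB, 7 GB left
drive 1: place 4 GB, 1 GB left
drive 2: place 4 GB, 1 GB left
drive 3: place 3 GB, 3 GB left
drive 3: place 2 GB, 1 GB left
drive 4: place 2 GB, 5 GB left
drive 1: place 1 GB, 0 GB left
drive 2: place 1 GB, 0 GB left
5 drives × 16 GB = 80 GB; used 67 GB; unused 13 GB.

13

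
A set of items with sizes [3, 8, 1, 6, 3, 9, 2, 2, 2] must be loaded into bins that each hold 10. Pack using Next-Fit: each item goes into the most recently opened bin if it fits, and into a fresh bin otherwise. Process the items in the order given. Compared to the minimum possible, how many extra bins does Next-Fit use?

1

Next-Fit: [3] [8,1] [6,3] [9] [2,2,2] → 5 bins.
Total size 36; any packing needs at least ⌈36/10⌉ = 4 bins.
An optimal packing achieves that bound: [9,1] [8,2] [6,3] [3,2,2] → 4 bins.
Excess: 5 − 4 = 1.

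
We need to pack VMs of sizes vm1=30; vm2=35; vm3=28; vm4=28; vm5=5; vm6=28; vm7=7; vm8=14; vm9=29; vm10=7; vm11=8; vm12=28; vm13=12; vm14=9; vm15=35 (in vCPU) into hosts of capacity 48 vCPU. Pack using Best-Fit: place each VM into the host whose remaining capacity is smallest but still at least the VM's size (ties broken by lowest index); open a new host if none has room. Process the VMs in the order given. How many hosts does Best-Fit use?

vm1 (30 vCPU) → host 1 (remaining 18 vCPU)
vm2 (35 vCPU) → host 2 (remaining 13 vCPU)
vm3 (28 vCPU) → host 3 (remaining 20 vCPU)
vm4 (28 vCPU) → host 4 (remaining 20 vCPU)
vm5 (5 vCPU) → host 2 (remaining 8 vCPU)
vm6 (28 vCPU) → host 5 (remaining 20 vCPU)
vm7 (7 vCPU) → host 2 (remaining 1 vCPU)
vm8 (14 vCPU) → host 1 (remaining 4 vCPU)
vm9 (29 vCPU) → host 6 (remaining 19 vCPU)
vm10 (7 vCPU) → host 6 (remaining 12 vCPU)
vm11 (8 vCPU) → host 6 (remaining 4 vCPU)
vm12 (28 vCPU) → host 7 (remaining 20 vCPU)
vm13 (12 vCPU) → host 3 (remaining 8 vCPU)
vm14 (9 vCPU) → host 4 (remaining 11 vCPU)
vm15 (35 vCPU) → host 8 (remaining 13 vCPU)
Final hosts: [30,14] [35,5,7] [28,12] [28,9] [28] [29,7,8] [28] [35].

8 hosts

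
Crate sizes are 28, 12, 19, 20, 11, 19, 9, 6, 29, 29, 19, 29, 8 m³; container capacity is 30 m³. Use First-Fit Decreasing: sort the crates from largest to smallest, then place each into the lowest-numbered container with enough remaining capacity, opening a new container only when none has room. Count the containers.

9 containers

Sorted descending: 29, 29, 29, 28, 20, 19, 19, 19, 12, 11, 9, 8, 6.
Put 29 m³ in container 1; 1 m³ remain.
Put 29 m³ in container 2; 1 m³ remain.
Put 29 m³ in container 3; 1 m³ remain.
Put 28 m³ in container 4; 2 m³ remain.
Put 20 m³ in container 5; 10 m³ remain.
Put 19 m³ in container 6; 11 m³ remain.
Put 19 m³ in container 7; 11 m³ remain.
Put 19 m³ in container 8; 11 m³ remain.
Put 12 m³ in container 9; 18 m³ remain.
Put 11 m³ in container 6; 0 m³ remain.
Put 9 m³ in container 5; 1 m³ remain.
Put 8 m³ in container 7; 3 m³ remain.
Put 6 m³ in container 8; 5 m³ remain.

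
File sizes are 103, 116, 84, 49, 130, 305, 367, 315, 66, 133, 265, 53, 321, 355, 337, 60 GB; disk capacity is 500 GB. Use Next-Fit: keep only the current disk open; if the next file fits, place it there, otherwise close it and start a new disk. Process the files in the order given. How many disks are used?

103 GB → disk 1 (remaining 397 GB)
116 GB → disk 1 (remaining 281 GB)
84 GB → disk 1 (remaining 197 GB)
49 GB → disk 1 (remaining 148 GB)
130 GB → disk 1 (remaining 18 GB)
305 GB → disk 2 (remaining 195 GB)
367 GB → disk 3 (remaining 133 GB)
315 GB → disk 4 (remaining 185 GB)
66 GB → disk 4 (remaining 119 GB)
133 GB → disk 5 (remaining 367 GB)
265 GB → disk 5 (remaining 102 GB)
53 GB → disk 5 (remaining 49 GB)
321 GB → disk 6 (remaining 179 GB)
355 GB → disk 7 (remaining 145 GB)
337 GB → disk 8 (remaining 163 GB)
60 GB → disk 8 (remaining 103 GB)
Final disks: [103,116,84,49,130] [305] [367] [315,66] [133,265,53] [321] [355] [337,60].

8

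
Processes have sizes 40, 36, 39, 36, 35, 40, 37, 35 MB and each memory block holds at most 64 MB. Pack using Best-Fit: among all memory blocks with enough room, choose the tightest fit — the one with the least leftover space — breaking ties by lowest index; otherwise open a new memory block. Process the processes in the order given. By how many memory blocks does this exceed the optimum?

0

Best-Fit: [40] [36] [39] [36] [35] [40] [37] [35] → 8 memory blocks.
8 processes exceed 32 MB (half the capacity), and no two of those can share a memory block, so at least 8 memory blocks are needed.
So 8 is already optimal.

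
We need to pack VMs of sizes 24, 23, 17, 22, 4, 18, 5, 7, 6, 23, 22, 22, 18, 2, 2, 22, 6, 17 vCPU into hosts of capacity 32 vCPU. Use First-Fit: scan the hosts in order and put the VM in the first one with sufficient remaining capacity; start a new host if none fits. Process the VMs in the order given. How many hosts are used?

11

Put 24 vCPU in host 1; 8 vCPU remain.
Put 23 vCPU in host 2; 9 vCPU remain.
Put 17 vCPU in host 3; 15 vCPU remain.
Put 22 vCPU in host 4; 10 vCPU remain.
Put 4 vCPU in host 1; 4 vCPU remain.
Put 18 vCPU in host 5; 14 vCPU remain.
Put 5 vCPU in host 2; 4 vCPU remain.
Put 7 vCPU in host 3; 8 vCPU remain.
Put 6 vCPU in host 3; 2 vCPU remain.
Put 23 vCPU in host 6; 9 vCPU remain.
Put 22 vCPU in host 7; 10 vCPU remain.
Put 22 vCPU in host 8; 10 vCPU remain.
Put 18 vCPU in host 9; 14 vCPU remain.
Put 2 vCPU in host 1; 2 vCPU remain.
Put 2 vCPU in host 1; 0 vCPU remain.
Put 22 vCPU in host 10; 10 vCPU remain.
Put 6 vCPU in host 4; 4 vCPU remain.
Put 17 vCPU in host 11; 15 vCPU remain.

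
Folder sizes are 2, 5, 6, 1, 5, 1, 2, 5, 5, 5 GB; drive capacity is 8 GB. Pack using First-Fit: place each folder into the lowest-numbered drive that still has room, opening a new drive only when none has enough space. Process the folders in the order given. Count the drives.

6 drives

2 GB → drive 1 (remaining 6 GB)
5 GB → drive 1 (remaining 1 GB)
6 GB → drive 2 (remaining 2 GB)
1 GB → drive 1 (remaining 0 GB)
5 GB → drive 3 (remaining 3 GB)
1 GB → drive 2 (remaining 1 GB)
2 GB → drive 3 (remaining 1 GB)
5 GB → drive 4 (remaining 3 GB)
5 GB → drive 5 (remaining 3 GB)
5 GB → drive 6 (remaining 3 GB)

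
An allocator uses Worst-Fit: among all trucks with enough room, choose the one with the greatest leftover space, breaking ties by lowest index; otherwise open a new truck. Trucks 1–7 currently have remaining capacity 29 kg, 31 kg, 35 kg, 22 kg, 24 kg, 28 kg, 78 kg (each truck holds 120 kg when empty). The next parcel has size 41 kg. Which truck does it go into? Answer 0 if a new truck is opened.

Trucks with room: truck 7 (78 kg).
Most room is truck 7 with 78 kg free.

7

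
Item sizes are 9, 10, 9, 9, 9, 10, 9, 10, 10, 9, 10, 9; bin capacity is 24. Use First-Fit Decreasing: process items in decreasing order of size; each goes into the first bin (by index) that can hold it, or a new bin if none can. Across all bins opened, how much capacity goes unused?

Sorted descending: 10, 10, 10, 10, 10, 9, 9, 9, 9, 9, 9, 9.
10 → bin 1 (remaining 14)
10 → bin 1 (remaining 4)
10 → bin 2 (remaining 14)
10 → bin 2 (remaining 4)
10 → bin 3 (remaining 14)
9 → bin 3 (remaining 5)
9 → bin 4 (remaining 15)
9 → bin 4 (remaining 6)
9 → bin 5 (remaining 15)
9 → bin 5 (remaining 6)
9 → bin 6 (remaining 15)
9 → bin 6 (remaining 6)
6 bins × 24 = 144; used 113; unused 31.

31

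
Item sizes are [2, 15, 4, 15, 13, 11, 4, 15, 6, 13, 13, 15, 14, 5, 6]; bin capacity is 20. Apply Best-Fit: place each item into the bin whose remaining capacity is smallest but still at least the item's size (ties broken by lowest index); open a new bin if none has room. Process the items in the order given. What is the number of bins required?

9

bin 1: place 2, 18 left
bin 1: place 15, 3 left
bin 2: place 4, 16 left
bin 2: place 15, 1 left
bin 3: place 13, 7 left
bin 4: place 11, 9 left
bin 3: place 4, 3 left
bin 5: place 15, 5 left
bin 4: place 6, 3 left
bin 6: place 13, 7 left
bin 7: place 13, 7 left
bin 8: place 15, 5 left
bin 9: place 14, 6 left
bin 5: place 5, 0 left
bin 9: place 6, 0 left
Final bins: [2,15] [4,15] [13,4] [11,6] [15,5] [13] [13] [15] [14,6].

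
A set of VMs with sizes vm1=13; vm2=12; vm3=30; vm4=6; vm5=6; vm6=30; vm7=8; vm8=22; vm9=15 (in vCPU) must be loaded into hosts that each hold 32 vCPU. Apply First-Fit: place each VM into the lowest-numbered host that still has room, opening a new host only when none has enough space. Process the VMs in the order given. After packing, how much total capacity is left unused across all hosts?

18

host 1: place vm1 (13 vCPU), 19 vCPU left
host 1: place vm2 (12 vCPU), 7 vCPU left
host 2: place vm3 (30 vCPU), 2 vCPU left
host 1: place vm4 (6 vCPU), 1 vCPU left
host 3: place vm5 (6 vCPU), 26 vCPU left
host 4: place vm6 (30 vCPU), 2 vCPU left
host 3: place vm7 (8 vCPU), 18 vCPU left
host 5: place vm8 (22 vCPU), 10 vCPU left
host 3: place vm9 (15 vCPU), 3 vCPU left
5 hosts × 32 vCPU = 160 vCPU; used 142 vCPU; unused 18 vCPU.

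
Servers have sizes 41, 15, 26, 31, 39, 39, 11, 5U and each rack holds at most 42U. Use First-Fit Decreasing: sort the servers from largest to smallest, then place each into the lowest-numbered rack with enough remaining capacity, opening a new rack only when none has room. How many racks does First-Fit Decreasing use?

6 racks

Sorted descending: 41, 39, 39, 31, 26, 15, 11, 5.
41U → rack 1 (remaining 1U)
39U → rack 2 (remaining 3U)
39U → rack 3 (remaining 3U)
31U → rack 4 (remaining 11U)
26U → rack 5 (remaining 16U)
15U → rack 5 (remaining 1U)
11U → rack 4 (remaining 0U)
5U → rack 6 (remaining 37U)
Final racks: [41] [39] [39] [31,11] [26,15] [5].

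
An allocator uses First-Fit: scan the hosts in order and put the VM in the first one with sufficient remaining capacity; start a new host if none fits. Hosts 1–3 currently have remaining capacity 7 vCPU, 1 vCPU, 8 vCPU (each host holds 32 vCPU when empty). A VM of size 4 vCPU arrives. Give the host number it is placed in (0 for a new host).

1

Hosts with room: host 1 (7 vCPU), host 3 (8 vCPU).
The first with room is host 1.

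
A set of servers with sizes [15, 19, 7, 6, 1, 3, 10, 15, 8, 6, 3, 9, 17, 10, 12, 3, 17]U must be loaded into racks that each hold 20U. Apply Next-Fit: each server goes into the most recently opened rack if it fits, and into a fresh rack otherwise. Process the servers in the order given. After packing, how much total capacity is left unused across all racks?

59

15U → rack 1 (remaining 5U)
19U → rack 2 (remaining 1U)
7U → rack 3 (remaining 13U)
6U → rack 3 (remaining 7U)
1U → rack 3 (remaining 6U)
3U → rack 3 (remaining 3U)
10U → rack 4 (remaining 10U)
15U → rack 5 (remaining 5U)
8U → rack 6 (remaining 12U)
6U → rack 6 (remaining 6U)
3U → rack 6 (remaining 3U)
9U → rack 7 (remaining 11U)
17U → rack 8 (remaining 3U)
10U → rack 9 (remaining 10U)
12U → rack 10 (remaining 8U)
3U → rack 10 (remaining 5U)
17U → rack 11 (remaining 3U)
11 racks × 20U = 220U; used 161U; unused 59U.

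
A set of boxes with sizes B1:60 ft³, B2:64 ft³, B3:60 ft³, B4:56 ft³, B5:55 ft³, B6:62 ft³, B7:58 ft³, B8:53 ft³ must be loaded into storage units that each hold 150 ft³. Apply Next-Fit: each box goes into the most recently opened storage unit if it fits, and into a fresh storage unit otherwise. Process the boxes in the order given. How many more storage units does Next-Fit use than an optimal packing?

Next-Fit: [60,64] [60,56] [55,62] [58,53] → 4 storage units.
Total size 468 ft³; any packing needs at least ⌈468/150⌉ = 4 storage units.
So 4 is already optimal.

0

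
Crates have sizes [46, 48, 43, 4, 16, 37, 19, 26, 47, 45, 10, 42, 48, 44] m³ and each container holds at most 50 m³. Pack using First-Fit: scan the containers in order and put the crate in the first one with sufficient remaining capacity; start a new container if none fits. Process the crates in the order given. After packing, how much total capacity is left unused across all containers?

Put 46 m³ in container 1; 4 m³ remain.
Put 48 m³ in container 2; 2 m³ remain.
Put 43 m³ in container 3; 7 m³ remain.
Put 4 m³ in container 1; 0 m³ remain.
Put 16 m³ in container 4; 34 m³ remain.
Put 37 m³ in container 5; 13 m³ remain.
Put 19 m³ in container 4; 15 m³ remain.
Put 26 m³ in container 6; 24 m³ remain.
Put 47 m³ in container 7; 3 m³ remain.
Put 45 m³ in container 8; 5 m³ remain.
Put 10 m³ in container 4; 5 m³ remain.
Put 42 m³ in container 9; 8 m³ remain.
Put 48 m³ in container 10; 2 m³ remain.
Put 44 m³ in container 11; 6 m³ remain.
11 containers × 50 m³ = 550 m³; used 475 m³; unused 75 m³.

75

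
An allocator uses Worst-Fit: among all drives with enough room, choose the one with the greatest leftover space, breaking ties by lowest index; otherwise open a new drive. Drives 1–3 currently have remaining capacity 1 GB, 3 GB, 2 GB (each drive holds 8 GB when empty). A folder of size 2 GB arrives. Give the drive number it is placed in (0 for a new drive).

2

Drives with room: drive 2 (3 GB), drive 3 (2 GB).
Most room is drive 2 with 3 GB free.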